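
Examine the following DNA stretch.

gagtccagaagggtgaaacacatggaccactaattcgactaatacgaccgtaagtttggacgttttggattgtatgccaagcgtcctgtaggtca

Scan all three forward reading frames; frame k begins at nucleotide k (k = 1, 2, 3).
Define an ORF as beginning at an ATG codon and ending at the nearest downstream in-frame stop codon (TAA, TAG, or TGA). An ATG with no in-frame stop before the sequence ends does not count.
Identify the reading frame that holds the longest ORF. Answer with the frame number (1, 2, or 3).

2

Frame 1: GAG TCC AGA AGG GTG AAA CAC ATG GAC CAC TAA TTC GAC TAA TAC GAC CGT AAG TTT GGA CGT TTT GGA TTG TAT GCC AAG CGT CCT GTA GGT — ATG at 22, stop TAA at 31 → 12 nt.
Frame 2: AGT CCA GAA GGG TGA AAC ACA TGG ACC ACT AAT TCG ACT AAT ACG ACC GTA AGT TTG GAC GTT TTG GAT TGT ATG CCA AGC GTC CTG TAG GTC — ATG at 74, stop TAG at 89 → 18 nt.
Frame 3: GTC CAG AAG GGT GAA ACA CAT GGA CCA CTA ATT CGA CTA ATA CGA CCG TAA GTT TGG ACG TTT TGG ATT GTA TGC CAA GCG TCC TGT AGG TCA — no ATG→stop ORF.
Longest ORF is 18 nt in frame 2 (positions 74–91).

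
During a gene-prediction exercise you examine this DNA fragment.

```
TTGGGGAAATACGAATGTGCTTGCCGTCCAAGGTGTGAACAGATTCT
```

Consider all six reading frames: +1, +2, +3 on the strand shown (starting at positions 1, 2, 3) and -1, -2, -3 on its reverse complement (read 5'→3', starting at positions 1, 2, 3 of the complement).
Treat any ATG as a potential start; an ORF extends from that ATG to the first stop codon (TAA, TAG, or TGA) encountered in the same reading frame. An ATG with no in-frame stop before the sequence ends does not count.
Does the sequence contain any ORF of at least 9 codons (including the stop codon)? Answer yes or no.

no

Reverse complement (5'→3'): AGAATCTGTTCACACCTTGGACGGCAAGCACATTCGTATTTCCCCAA
Frame +1: TTG GGG AAA TAC GAA TGT GCT TGC CGT CCA AGG TGT GAA CAG ATT — no ATG→stop ORF.
Frame +2: TGG GGA AAT ACG AAT GTG CTT GCC GTC CAA GGT GTG AAC AGA TTC — no ATG→stop ORF.
Frame +3: GGG GAA ATA CGA ATG TGC TTG CCG TCC AAG GTG TGA ACA GAT TCT — ATG at 15, stop TGA at 36 → 24 nt.
Frame -1: AGA ATC TGT TCA CAC CTT GGA CGG CAA GCA CAT TCG TAT TTC CCC — no ATG→stop ORF.
Frame -2: GAA TCT GTT CAC ACC TTG GAC GGC AAG CAC ATT CGT ATT TCC CCA — no ATG→stop ORF.
Frame -3: AAT CTG TTC ACA CCT TGG ACG GCA AGC ACA TTC GTA TTT CCC CAA — no ATG→stop ORF.
Largest ORF found is 8 codons < 9, so no.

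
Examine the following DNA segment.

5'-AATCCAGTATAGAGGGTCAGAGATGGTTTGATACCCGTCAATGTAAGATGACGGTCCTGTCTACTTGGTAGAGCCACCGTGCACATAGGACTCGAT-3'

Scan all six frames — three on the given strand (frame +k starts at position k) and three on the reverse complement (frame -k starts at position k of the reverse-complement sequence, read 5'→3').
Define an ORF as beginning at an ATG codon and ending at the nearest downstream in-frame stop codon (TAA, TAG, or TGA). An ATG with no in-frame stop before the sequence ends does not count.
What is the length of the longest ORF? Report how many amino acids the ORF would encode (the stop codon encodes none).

7

Reverse complement (5'→3'): ATCGAGTCCTATGTGCACGGTGGCTCTACCAAGTAGACAGGACCGTCATCTTACATTGACGGGTATCAAACCATCTCTGACCCTCTATACTGGATT
Frame +1: AAT CCA GTA TAG AGG GTC AGA GAT GGT TTG ATA CCC GTC AAT GTA AGA TGA CGG TCC TGT CTA CTT GGT AGA GCC ACC GTG CAC ATA GGA CTC GAT — no ATG→stop ORF.
Frame +2: ATC CAG TAT AGA GGG TCA GAG ATG GTT TGA TAC CCG TCA ATG TAA GAT GAC GGT CCT GTC TAC TTG GTA GAG CCA CCG TGC ACA TAG GAC TCG — ATG at 23, stop TGA at 29 → 9 nt; ATG at 41, stop TAA at 44 → 6 nt.
Frame +3: TCC AGT ATA GAG GGT CAG AGA TGG TTT GAT ACC CGT CAA TGT AAG ATG ACG GTC CTG TCT ACT TGG TAG AGC CAC CGT GCA CAT AGG ACT CGA — ATG at 48, stop TAG at 69 → 24 nt.
Frame -1: ATC GAG TCC TAT GTG CAC GGT GGC TCT ACC AAG TAG ACA GGA CCG TCA TCT TAC ATT GAC GGG TAT CAA ACC ATC TCT GAC CCT CTA TAC TGG ATT — no ATG→stop ORF.
Frame -2: TCG AGT CCT ATG TGC ACG GTG GCT CTA CCA AGT AGA CAG GAC CGT CAT CTT ACA TTG ACG GGT ATC AAA CCA TCT CTG ACC CTC TAT ACT GGA — no ATG→stop ORF.
Frame -3: CGA GTC CTA TGT GCA CGG TGG CTC TAC CAA GTA GAC AGG ACC GTC ATC TTA CAT TGA CGG GTA TCA AAC CAT CTC TGA CCC TCT ATA CTG GAT — no ATG→stop ORF.
Longest: frame +3, positions 48–71, 24 nt = 8 codons = 7 aa. → 7 amino acids.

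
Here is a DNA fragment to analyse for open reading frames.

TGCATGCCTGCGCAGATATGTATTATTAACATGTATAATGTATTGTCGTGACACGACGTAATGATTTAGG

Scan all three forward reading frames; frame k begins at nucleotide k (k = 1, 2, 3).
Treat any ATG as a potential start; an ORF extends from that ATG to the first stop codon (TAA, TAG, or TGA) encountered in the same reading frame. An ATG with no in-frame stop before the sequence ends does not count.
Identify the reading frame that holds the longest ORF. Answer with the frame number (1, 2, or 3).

1

Frame 1: TGC ATG CCT GCG CAG ATA TGT ATT ATT AAC ATG TAT AAT GTA TTG TCG TGA CAC GAC GTA ATG ATT TAG — ATG at 4, stop TGA at 49 → 48 nt; ATG at 31, stop TGA at 49 → 21 nt; ATG at 61, stop TAG at 67 → 9 nt.
Frame 2: GCA TGC CTG CGC AGA TAT GTA TTA TTA ACA TGT ATA ATG TAT TGT CGT GAC ACG ACG TAA TGA TTT AGG — ATG at 38, stop TAA at 59 → 24 nt.
Frame 3: CAT GCC TGC GCA GAT ATG TAT TAT TAA CAT GTA TAA TGT ATT GTC GTG ACA CGA CGT AAT GAT TTA — ATG at 18, stop TAA at 27 → 12 nt.
Longest ORF is 48 nt in frame 1 (positions 4–51).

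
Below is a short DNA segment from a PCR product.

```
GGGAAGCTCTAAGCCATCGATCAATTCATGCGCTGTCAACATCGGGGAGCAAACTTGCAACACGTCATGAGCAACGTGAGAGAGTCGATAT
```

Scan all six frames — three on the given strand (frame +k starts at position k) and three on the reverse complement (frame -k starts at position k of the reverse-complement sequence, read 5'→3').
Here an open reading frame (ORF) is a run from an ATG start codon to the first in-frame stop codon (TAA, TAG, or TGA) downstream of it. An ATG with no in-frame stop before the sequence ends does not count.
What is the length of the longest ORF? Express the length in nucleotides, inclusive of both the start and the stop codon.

Reverse complement (5'→3'): ATATCGACTCTCTCACGTTGCTCATGACGTGTTGCAAGTTTGCTCCCCGATGTTGACAGCGCATGAATTGATCGATGGCTTAGAGCTTCCC
Frame +1: GGG AAG CTC TAA GCC ATC GAT CAA TTC ATG CGC TGT CAA CAT CGG GGA GCA AAC TTG CAA CAC GTC ATG AGC AAC GTG AGA GAG TCG ATA — no ATG→stop ORF.
Frame +2: GGA AGC TCT AAG CCA TCG ATC AAT TCA TGC GCT GTC AAC ATC GGG GAG CAA ACT TGC AAC ACG TCA TGA GCA ACG TGA GAG AGT CGA TAT — no ATG→stop ORF.
Frame +3: GAA GCT CTA AGC CAT CGA TCA ATT CAT GCG CTG TCA ACA TCG GGG AGC AAA CTT GCA ACA CGT CAT GAG CAA CGT GAG AGA GTC GAT — no ATG→stop ORF.
Frame -1: ATA TCG ACT CTC TCA CGT TGC TCA TGA CGT GTT GCA AGT TTG CTC CCC GAT GTT GAC AGC GCA TGA ATT GAT CGA TGG CTT AGA GCT TCC — no ATG→stop ORF.
Frame -2: TAT CGA CTC TCT CAC GTT GCT CAT GAC GTG TTG CAA GTT TGC TCC CCG ATG TTG ACA GCG CAT GAA TTG ATC GAT GGC TTA GAG CTT CCC — no ATG→stop ORF.
Frame -3: ATC GAC TCT CTC ACG TTG CTC ATG ACG TGT TGC AAG TTT GCT CCC CGA TGT TGA CAG CGC ATG AAT TGA TCG ATG GCT TAG AGC TTC — ATG at 24, stop TGA at 54 → 33 nt; ATG at 63, stop TGA at 69 → 9 nt; ATG at 75, stop TAG at 81 → 9 nt.
Longest: frame -3, positions 24–56, 33 nt = 11 codons = 10 aa. → 33 nucleotides.

33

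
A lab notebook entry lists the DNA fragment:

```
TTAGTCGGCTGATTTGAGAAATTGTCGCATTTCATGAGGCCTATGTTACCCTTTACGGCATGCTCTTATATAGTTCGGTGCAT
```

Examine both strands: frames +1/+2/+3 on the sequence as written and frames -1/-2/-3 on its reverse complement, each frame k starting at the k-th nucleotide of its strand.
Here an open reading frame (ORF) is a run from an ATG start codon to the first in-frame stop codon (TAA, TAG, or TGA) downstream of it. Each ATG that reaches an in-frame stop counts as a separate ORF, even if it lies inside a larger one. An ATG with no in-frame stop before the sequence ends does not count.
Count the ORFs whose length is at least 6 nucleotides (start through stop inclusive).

Reverse complement (5'→3'): ATGCACCGAACTATATAAGAGCATGCCGTAAAGGGTAACATAGGCCTCATGAAATGCGACAATTTCTCAAATCAGCCGACTAA
Frame +1: TTA GTC GGC TGA TTT GAG AAA TTG TCG CAT TTC ATG AGG CCT ATG TTA CCC TTT ACG GCA TGC TCT TAT ATA GTT CGG TGC — no ATG→stop ORF.
Frame +2: TAG TCG GCT GAT TTG AGA AAT TGT CGC ATT TCA TGA GGC CTA TGT TAC CCT TTA CGG CAT GCT CTT ATA TAG TTC GGT GCA — no ATG→stop ORF.
Frame +3: AGT CGG CTG ATT TGA GAA ATT GTC GCA TTT CAT GAG GCC TAT GTT ACC CTT TAC GGC ATG CTC TTA TAT AGT TCG GTG CAT — no ATG→stop ORF.
Frame -1: ATG CAC CGA ACT ATA TAA GAG CAT GCC GTA AAG GGT AAC ATA GGC CTC ATG AAA TGC GAC AAT TTC TCA AAT CAG CCG ACT — ATG at 1, stop TAA at 16 → 18 nt.
Frame -2: TGC ACC GAA CTA TAT AAG AGC ATG CCG TAA AGG GTA ACA TAG GCC TCA TGA AAT GCG ACA ATT TCT CAA ATC AGC CGA CTA — ATG at 23, stop TAA at 29 → 9 nt.
Frame -3: GCA CCG AAC TAT ATA AGA GCA TGC CGT AAA GGG TAA CAT AGG CCT CAT GAA ATG CGA CAA TTT CTC AAA TCA GCC GAC TAA — ATG at 54, stop TAA at 81 → 30 nt.
ORFs ≥ 6 nucleotides: frame -1 1–18 (18 nucleotides), frame -2 23–31 (9 nucleotides), frame -3 54–83 (30 nucleotides). Count = 3.

3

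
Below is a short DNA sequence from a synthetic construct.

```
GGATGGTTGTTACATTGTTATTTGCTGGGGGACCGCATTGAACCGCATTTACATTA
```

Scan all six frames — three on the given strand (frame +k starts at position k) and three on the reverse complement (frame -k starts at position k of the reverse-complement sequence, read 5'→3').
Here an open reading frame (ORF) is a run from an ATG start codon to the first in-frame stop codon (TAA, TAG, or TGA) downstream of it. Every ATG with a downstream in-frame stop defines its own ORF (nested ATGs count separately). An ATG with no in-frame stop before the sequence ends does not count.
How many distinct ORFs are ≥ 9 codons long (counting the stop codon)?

2

Reverse complement (5'→3'): TAATGTAAATGCGGTTCAATGCGGTCCCCCAGCAAATAACAATGTAACAACCATCC
Frame +1: GGA TGG TTG TTA CAT TGT TAT TTG CTG GGG GAC CGC ATT GAA CCG CAT TTA CAT — no ATG→stop ORF.
Frame +2: GAT GGT TGT TAC ATT GTT ATT TGC TGG GGG ACC GCA TTG AAC CGC ATT TAC ATT — no ATG→stop ORF.
Frame +3: ATG GTT GTT ACA TTG TTA TTT GCT GGG GGA CCG CAT TGA ACC GCA TTT ACA TTA — ATG at 3, stop TGA at 39 → 39 nt.
Frame -1: TAA TGT AAA TGC GGT TCA ATG CGG TCC CCC AGC AAA TAA CAA TGT AAC AAC CAT — ATG at 19, stop TAA at 37 → 21 nt.
Frame -2: AAT GTA AAT GCG GTT CAA TGC GGT CCC CCA GCA AAT AAC AAT GTA ACA ACC ATC — no ATG→stop ORF.
Frame -3: ATG TAA ATG CGG TTC AAT GCG GTC CCC CAG CAA ATA ACA ATG TAA CAA CCA TCC — ATG at 3, stop TAA at 6 → 6 nt; ATG at 9, stop TAA at 45 → 39 nt; ATG at 42, stop TAA at 45 → 6 nt.
ORFs ≥ 9 codons: frame +3 3–41 (13 codons), frame -3 9–47 (13 codons). Count = 2.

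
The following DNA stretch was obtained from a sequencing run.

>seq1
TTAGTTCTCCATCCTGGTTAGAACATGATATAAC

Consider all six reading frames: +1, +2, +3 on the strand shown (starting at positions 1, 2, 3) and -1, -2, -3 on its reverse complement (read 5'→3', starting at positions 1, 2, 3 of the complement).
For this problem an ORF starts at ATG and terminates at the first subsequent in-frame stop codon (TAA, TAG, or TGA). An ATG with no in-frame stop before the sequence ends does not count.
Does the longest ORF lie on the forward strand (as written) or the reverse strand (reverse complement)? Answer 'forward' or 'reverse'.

reverse

Reverse complement (5'→3'): GTTATATCATGTTCTAACCAGGATGGAGAACTAA
Frame +1: TTA GTT CTC CAT CCT GGT TAG AAC ATG ATA TAA — ATG at 25, stop TAA at 31 → 9 nt.
Frame +2: TAG TTC TCC ATC CTG GTT AGA ACA TGA TAT AAC — no ATG→stop ORF.
Frame +3: AGT TCT CCA TCC TGG TTA GAA CAT GAT ATA — no ATG→stop ORF.
Frame -1: GTT ATA TCA TGT TCT AAC CAG GAT GGA GAA CTA — no ATG→stop ORF.
Frame -2: TTA TAT CAT GTT CTA ACC AGG ATG GAG AAC TAA — ATG at 23, stop TAA at 32 → 12 nt.
Frame -3: TAT ATC ATG TTC TAA CCA GGA TGG AGA ACT — ATG at 9, stop TAA at 15 → 9 nt.
Forward-strand max 9 nt; reverse-strand max 12 nt. The reverse strand has the longer ORF.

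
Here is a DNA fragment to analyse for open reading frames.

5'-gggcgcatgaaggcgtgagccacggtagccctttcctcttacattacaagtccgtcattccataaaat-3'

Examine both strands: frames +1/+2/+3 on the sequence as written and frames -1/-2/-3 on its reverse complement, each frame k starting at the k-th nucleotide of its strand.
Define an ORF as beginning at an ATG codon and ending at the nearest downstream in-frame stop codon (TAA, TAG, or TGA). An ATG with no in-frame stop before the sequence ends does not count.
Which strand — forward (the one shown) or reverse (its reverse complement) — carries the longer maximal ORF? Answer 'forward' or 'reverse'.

reverse

Reverse complement (5'→3'): ATTTTATGGAATGACGGACTTGTAATGTAAGAGGAAAGGGCTACCGTGGCTCACGCCTTCATGCGCCC
Frame +1: GGG CGC ATG AAG GCG TGA GCC ACG GTA GCC CTT TCC TCT TAC ATT ACA AGT CCG TCA TTC CAT AAA — ATG at 7, stop TGA at 16 → 12 nt.
Frame +2: GGC GCA TGA AGG CGT GAG CCA CGG TAG CCC TTT CCT CTT ACA TTA CAA GTC CGT CAT TCC ATA AAA — no ATG→stop ORF.
Frame +3: GCG CAT GAA GGC GTG AGC CAC GGT AGC CCT TTC CTC TTA CAT TAC AAG TCC GTC ATT CCA TAA AAT — no ATG→stop ORF.
Frame -1: ATT TTA TGG AAT GAC GGA CTT GTA ATG TAA GAG GAA AGG GCT ACC GTG GCT CAC GCC TTC ATG CGC — ATG at 25, stop TAA at 28 → 6 nt.
Frame -2: TTT TAT GGA ATG ACG GAC TTG TAA TGT AAG AGG AAA GGG CTA CCG TGG CTC ACG CCT TCA TGC GCC — ATG at 11, stop TAA at 23 → 15 nt.
Frame -3: TTT ATG GAA TGA CGG ACT TGT AAT GTA AGA GGA AAG GGC TAC CGT GGC TCA CGC CTT CAT GCG CCC — ATG at 6, stop TGA at 12 → 9 nt.
Forward-strand max 12 nt; reverse-strand max 15 nt. The reverse strand has the longer ORF.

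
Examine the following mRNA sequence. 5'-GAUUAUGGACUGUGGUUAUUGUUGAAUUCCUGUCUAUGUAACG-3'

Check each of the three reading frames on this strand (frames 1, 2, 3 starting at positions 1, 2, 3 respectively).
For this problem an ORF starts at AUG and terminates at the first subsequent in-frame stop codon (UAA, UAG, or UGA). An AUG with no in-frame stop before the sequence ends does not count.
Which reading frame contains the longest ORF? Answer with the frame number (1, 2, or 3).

Frame 1: GAU UAU GGA CUG UGG UUA UUG UUG AAU UCC UGU CUA UGU AAC — no AUG→stop ORF.
Frame 2: AUU AUG GAC UGU GGU UAU UGU UGA AUU CCU GUC UAU GUA ACG — AUG at 5, stop UGA at 23 → 21 nt.
Frame 3: UUA UGG ACU GUG GUU AUU GUU GAA UUC CUG UCU AUG UAA — AUG at 36, stop UAA at 39 → 6 nt.
Longest ORF is 21 nt in frame 2 (positions 5–25).

2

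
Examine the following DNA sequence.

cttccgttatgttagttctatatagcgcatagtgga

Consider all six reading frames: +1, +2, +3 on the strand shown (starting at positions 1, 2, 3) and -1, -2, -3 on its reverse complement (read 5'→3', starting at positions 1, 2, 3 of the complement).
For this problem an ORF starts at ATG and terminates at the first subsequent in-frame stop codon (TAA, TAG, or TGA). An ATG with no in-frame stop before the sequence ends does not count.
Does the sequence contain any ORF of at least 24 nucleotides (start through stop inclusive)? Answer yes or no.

yes

Reverse complement (5'→3'): TCCACTATGCGCTATATAGAACTAACATAACGGAAG
Frame +1: CTT CCG TTA TGT TAG TTC TAT ATA GCG CAT AGT GGA — no ATG→stop ORF.
Frame +2: TTC CGT TAT GTT AGT TCT ATA TAG CGC ATA GTG — no ATG→stop ORF.
Frame +3: TCC GTT ATG TTA GTT CTA TAT AGC GCA TAG TGG — ATG at 9, stop TAG at 30 → 24 nt.
Frame -1: TCC ACT ATG CGC TAT ATA GAA CTA ACA TAA CGG AAG — ATG at 7, stop TAA at 28 → 24 nt.
Frame -2: CCA CTA TGC GCT ATA TAG AAC TAA CAT AAC GGA — no ATG→stop ORF.
Frame -3: CAC TAT GCG CTA TAT AGA ACT AAC ATA ACG GAA — no ATG→stop ORF.
Frame +3 has an ORF of 24 nucleotides (positions 9–32) ≥ 24, so yes.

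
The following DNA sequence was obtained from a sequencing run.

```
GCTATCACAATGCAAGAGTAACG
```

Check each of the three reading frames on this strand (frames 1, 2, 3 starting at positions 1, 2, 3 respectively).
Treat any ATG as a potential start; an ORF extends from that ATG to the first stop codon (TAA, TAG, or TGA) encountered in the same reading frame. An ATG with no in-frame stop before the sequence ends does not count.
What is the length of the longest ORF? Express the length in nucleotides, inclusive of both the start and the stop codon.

12

Frame 1: GCT ATC ACA ATG CAA GAG TAA — ATG at 10, stop TAA at 19 → 12 nt.
Frame 2: CTA TCA CAA TGC AAG AGT AAC — no ATG→stop ORF.
Frame 3: TAT CAC AAT GCA AGA GTA ACG — no ATG→stop ORF.
Longest: frame 1, positions 10–21, 12 nt = 4 codons = 3 aa. → 12 nucleotides.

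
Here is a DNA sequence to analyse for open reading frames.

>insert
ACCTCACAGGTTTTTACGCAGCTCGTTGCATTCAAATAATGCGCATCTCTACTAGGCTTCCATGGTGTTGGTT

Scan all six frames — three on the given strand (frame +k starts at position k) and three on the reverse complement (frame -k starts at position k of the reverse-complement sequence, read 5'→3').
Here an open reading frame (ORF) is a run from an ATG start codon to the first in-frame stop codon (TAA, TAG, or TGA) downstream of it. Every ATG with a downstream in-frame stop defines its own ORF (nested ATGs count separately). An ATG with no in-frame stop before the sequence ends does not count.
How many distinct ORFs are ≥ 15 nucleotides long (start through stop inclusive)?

2

Reverse complement (5'→3'): AACCAACACCATGGAAGCCTAGTAGAGATGCGCATTATTTGAATGCAACGAGCTGCGTAAAAACCTGTGAGGT
Frame +1: ACC TCA CAG GTT TTT ACG CAG CTC GTT GCA TTC AAA TAA TGC GCA TCT CTA CTA GGC TTC CAT GGT GTT GGT — no ATG→stop ORF.
Frame +2: CCT CAC AGG TTT TTA CGC AGC TCG TTG CAT TCA AAT AAT GCG CAT CTC TAC TAG GCT TCC ATG GTG TTG GTT — no ATG→stop ORF.
Frame +3: CTC ACA GGT TTT TAC GCA GCT CGT TGC ATT CAA ATA ATG CGC ATC TCT ACT AGG CTT CCA TGG TGT TGG — no ATG→stop ORF.
Frame -1: AAC CAA CAC CAT GGA AGC CTA GTA GAG ATG CGC ATT ATT TGA ATG CAA CGA GCT GCG TAA AAA CCT GTG AGG — ATG at 28, stop TGA at 40 → 15 nt; ATG at 43, stop TAA at 58 → 18 nt.
Frame -2: ACC AAC ACC ATG GAA GCC TAG TAG AGA TGC GCA TTA TTT GAA TGC AAC GAG CTG CGT AAA AAC CTG TGA GGT — ATG at 11, stop TAG at 20 → 12 nt.
Frame -3: CCA ACA CCA TGG AAG CCT AGT AGA GAT GCG CAT TAT TTG AAT GCA ACG AGC TGC GTA AAA ACC TGT GAG — no ATG→stop ORF.
ORFs ≥ 15 nucleotides: frame -1 28–42 (15 nucleotides), frame -1 43–60 (18 nucleotides). Count = 2.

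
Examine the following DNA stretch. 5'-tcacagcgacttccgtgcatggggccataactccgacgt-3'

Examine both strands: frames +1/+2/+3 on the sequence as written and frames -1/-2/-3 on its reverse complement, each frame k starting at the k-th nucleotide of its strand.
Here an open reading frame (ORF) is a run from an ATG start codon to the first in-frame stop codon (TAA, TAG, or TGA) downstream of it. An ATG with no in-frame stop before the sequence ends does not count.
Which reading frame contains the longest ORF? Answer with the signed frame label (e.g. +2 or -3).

+1

Reverse complement (5'→3'): ACGTCGGAGTTATGGCCCCATGCACGGAAGTCGCTGTGA
Frame +1: TCA CAG CGA CTT CCG TGC ATG GGG CCA TAA CTC CGA CGT — ATG at 19, stop TAA at 28 → 12 nt.
Frame +2: CAC AGC GAC TTC CGT GCA TGG GGC CAT AAC TCC GAC — no ATG→stop ORF.
Frame +3: ACA GCG ACT TCC GTG CAT GGG GCC ATA ACT CCG ACG — no ATG→stop ORF.
Frame -1: ACG TCG GAG TTA TGG CCC CAT GCA CGG AAG TCG CTG TGA — no ATG→stop ORF.
Frame -2: CGT CGG AGT TAT GGC CCC ATG CAC GGA AGT CGC TGT — no ATG→stop ORF.
Frame -3: GTC GGA GTT ATG GCC CCA TGC ACG GAA GTC GCT GTG — no ATG→stop ORF.
Longest ORF is 12 nt in frame +1 (positions 19–30).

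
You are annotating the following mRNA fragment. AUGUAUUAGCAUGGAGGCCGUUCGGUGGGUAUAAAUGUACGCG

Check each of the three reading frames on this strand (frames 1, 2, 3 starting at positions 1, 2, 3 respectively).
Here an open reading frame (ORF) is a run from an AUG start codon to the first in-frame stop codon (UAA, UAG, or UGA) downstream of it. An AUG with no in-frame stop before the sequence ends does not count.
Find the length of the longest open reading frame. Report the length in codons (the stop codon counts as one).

Frame 1: AUG UAU UAG CAU GGA GGC CGU UCG GUG GGU AUA AAU GUA CGC — AUG at 1, stop UAG at 7 → 9 nt.
Frame 2: UGU AUU AGC AUG GAG GCC GUU CGG UGG GUA UAA AUG UAC GCG — AUG at 11, stop UAA at 32 → 24 nt.
Frame 3: GUA UUA GCA UGG AGG CCG UUC GGU GGG UAU AAA UGU ACG — no AUG→stop ORF.
Longest: frame 2, positions 11–34, 24 nt = 8 codons = 7 aa. → 8 codons.

8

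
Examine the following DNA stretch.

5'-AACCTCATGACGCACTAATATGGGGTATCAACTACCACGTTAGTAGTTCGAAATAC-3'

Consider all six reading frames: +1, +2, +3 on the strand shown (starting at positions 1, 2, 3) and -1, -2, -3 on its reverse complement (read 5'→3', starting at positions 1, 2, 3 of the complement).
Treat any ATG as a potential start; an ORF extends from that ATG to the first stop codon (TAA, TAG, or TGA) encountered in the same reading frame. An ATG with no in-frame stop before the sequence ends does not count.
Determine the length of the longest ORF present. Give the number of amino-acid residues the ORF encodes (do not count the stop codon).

7

Reverse complement (5'→3'): GTATTTCGAACTACTAACGTGGTAGTTGATACCCCATATTAGTGCGTCATGAGGTT
Frame +1: AAC CTC ATG ACG CAC TAA TAT GGG GTA TCA ACT ACC ACG TTA GTA GTT CGA AAT — ATG at 7, stop TAA at 16 → 12 nt.
Frame +2: ACC TCA TGA CGC ACT AAT ATG GGG TAT CAA CTA CCA CGT TAG TAG TTC GAA ATA — ATG at 20, stop TAG at 41 → 24 nt.
Frame +3: CCT CAT GAC GCA CTA ATA TGG GGT ATC AAC TAC CAC GTT AGT AGT TCG AAA TAC — no ATG→stop ORF.
Frame -1: GTA TTT CGA ACT ACT AAC GTG GTA GTT GAT ACC CCA TAT TAG TGC GTC ATG AGG — no ATG→stop ORF.
Frame -2: TAT TTC GAA CTA CTA ACG TGG TAG TTG ATA CCC CAT ATT AGT GCG TCA TGA GGT — no ATG→stop ORF.
Frame -3: ATT TCG AAC TAC TAA CGT GGT AGT TGA TAC CCC ATA TTA GTG CGT CAT GAG GTT — no ATG→stop ORF.
Longest: frame +2, positions 20–43, 24 nt = 8 codons = 7 aa. → 7 amino acids.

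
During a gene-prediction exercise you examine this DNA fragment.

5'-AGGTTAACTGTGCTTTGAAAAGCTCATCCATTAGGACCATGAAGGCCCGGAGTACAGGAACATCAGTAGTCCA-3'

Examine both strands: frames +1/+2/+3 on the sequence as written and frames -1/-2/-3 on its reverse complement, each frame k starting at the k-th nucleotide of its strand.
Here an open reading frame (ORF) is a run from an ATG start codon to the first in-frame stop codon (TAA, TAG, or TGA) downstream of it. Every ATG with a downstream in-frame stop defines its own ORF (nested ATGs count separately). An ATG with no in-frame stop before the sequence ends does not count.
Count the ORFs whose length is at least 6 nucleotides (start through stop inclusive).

2

Reverse complement (5'→3'): TGGACTACTGATGTTCCTGTACTCCGGGCCTTCATGGTCCTAATGGATGAGCTTTTCAAAGCACAGTTAACCT
Frame +1: AGG TTA ACT GTG CTT TGA AAA GCT CAT CCA TTA GGA CCA TGA AGG CCC GGA GTA CAG GAA CAT CAG TAG TCC — no ATG→stop ORF.
Frame +2: GGT TAA CTG TGC TTT GAA AAG CTC ATC CAT TAG GAC CAT GAA GGC CCG GAG TAC AGG AAC ATC AGT AGT CCA — no ATG→stop ORF.
Frame +3: GTT AAC TGT GCT TTG AAA AGC TCA TCC ATT AGG ACC ATG AAG GCC CGG AGT ACA GGA ACA TCA GTA GTC — no ATG→stop ORF.
Frame -1: TGG ACT ACT GAT GTT CCT GTA CTC CGG GCC TTC ATG GTC CTA ATG GAT GAG CTT TTC AAA GCA CAG TTA ACC — no ATG→stop ORF.
Frame -2: GGA CTA CTG ATG TTC CTG TAC TCC GGG CCT TCA TGG TCC TAA TGG ATG AGC TTT TCA AAG CAC AGT TAA CCT — ATG at 11, stop TAA at 41 → 33 nt; ATG at 47, stop TAA at 68 → 24 nt.
Frame -3: GAC TAC TGA TGT TCC TGT ACT CCG GGC CTT CAT GGT CCT AAT GGA TGA GCT TTT CAA AGC ACA GTT AAC — no ATG→stop ORF.
ORFs ≥ 6 nucleotides: frame -2 11–43 (33 nucleotides), frame -2 47–70 (24 nucleotides). Count = 2.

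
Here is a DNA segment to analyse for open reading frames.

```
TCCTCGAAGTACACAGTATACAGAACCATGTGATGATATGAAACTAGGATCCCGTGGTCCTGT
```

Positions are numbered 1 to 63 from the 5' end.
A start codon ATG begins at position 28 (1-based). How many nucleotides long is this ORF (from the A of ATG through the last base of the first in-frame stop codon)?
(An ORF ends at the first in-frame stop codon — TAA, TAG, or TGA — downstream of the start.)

6

Codons from position 28: ATG (28–30), TGA (31–33).
TGA is the first in-frame stop; ORF spans 28–33, 6 nucleotides.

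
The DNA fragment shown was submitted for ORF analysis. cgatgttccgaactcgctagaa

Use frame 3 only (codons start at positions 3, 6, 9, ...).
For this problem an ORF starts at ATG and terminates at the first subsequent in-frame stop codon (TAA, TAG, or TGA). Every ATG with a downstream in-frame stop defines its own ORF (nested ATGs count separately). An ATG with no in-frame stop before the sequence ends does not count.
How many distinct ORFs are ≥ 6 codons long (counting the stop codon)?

1

Frame 3: ATG TTC CGA ACT CGC TAG — ATG at 3, stop TAG at 18 → 18 nt.
ORFs ≥ 6 codons: frame 3 3–20 (6 codons). Count = 1.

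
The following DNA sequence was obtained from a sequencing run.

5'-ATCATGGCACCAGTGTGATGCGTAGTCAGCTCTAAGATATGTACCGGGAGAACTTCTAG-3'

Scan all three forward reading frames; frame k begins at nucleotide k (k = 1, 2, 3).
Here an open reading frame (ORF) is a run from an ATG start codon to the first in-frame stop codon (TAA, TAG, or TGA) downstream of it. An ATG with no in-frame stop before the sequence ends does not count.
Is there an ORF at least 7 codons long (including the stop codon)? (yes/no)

yes

Frame 1: ATC ATG GCA CCA GTG TGA TGC GTA GTC AGC TCT AAG ATA TGT ACC GGG AGA ACT TCT — ATG at 4, stop TGA at 16 → 15 nt.
Frame 2: TCA TGG CAC CAG TGT GAT GCG TAG TCA GCT CTA AGA TAT GTA CCG GGA GAA CTT CTA — no ATG→stop ORF.
Frame 3: CAT GGC ACC AGT GTG ATG CGT AGT CAG CTC TAA GAT ATG TAC CGG GAG AAC TTC TAG — ATG at 18, stop TAA at 33 → 18 nt; ATG at 39, stop TAG at 57 → 21 nt.
Frame 3 has an ORF of 7 codons (positions 39–59) ≥ 7, so yes.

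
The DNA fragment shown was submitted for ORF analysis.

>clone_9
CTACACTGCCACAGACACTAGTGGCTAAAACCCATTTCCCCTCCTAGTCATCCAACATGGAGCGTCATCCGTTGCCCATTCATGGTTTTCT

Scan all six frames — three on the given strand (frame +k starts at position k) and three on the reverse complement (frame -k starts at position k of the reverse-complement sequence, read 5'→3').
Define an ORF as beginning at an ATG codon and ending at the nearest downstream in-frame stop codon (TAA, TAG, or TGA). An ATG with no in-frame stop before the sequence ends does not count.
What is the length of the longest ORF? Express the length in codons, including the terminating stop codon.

Reverse complement (5'→3'): AGAAAACCATGAATGGGCAACGGATGACGCTCCATGTTGGATGACTAGGAGGGGAAATGGGTTTTAGCCACTAGTGTCTGTGGCAGTGTAG
Frame +1: CTA CAC TGC CAC AGA CAC TAG TGG CTA AAA CCC ATT TCC CCT CCT AGT CAT CCA ACA TGG AGC GTC ATC CGT TGC CCA TTC ATG GTT TTC — no ATG→stop ORF.
Frame +2: TAC ACT GCC ACA GAC ACT AGT GGC TAA AAC CCA TTT CCC CTC CTA GTC ATC CAA CAT GGA GCG TCA TCC GTT GCC CAT TCA TGG TTT TCT — no ATG→stop ORF.
Frame +3: ACA CTG CCA CAG ACA CTA GTG GCT AAA ACC CAT TTC CCC TCC TAG TCA TCC AAC ATG GAG CGT CAT CCG TTG CCC ATT CAT GGT TTT — no ATG→stop ORF.
Frame -1: AGA AAA CCA TGA ATG GGC AAC GGA TGA CGC TCC ATG TTG GAT GAC TAG GAG GGG AAA TGG GTT TTA GCC ACT AGT GTC TGT GGC AGT GTA — ATG at 13, stop TGA at 25 → 15 nt; ATG at 34, stop TAG at 46 → 15 nt.
Frame -2: GAA AAC CAT GAA TGG GCA ACG GAT GAC GCT CCA TGT TGG ATG ACT AGG AGG GGA AAT GGG TTT TAG CCA CTA GTG TCT GTG GCA GTG TAG — ATG at 41, stop TAG at 65 → 27 nt.
Frame -3: AAA ACC ATG AAT GGG CAA CGG ATG ACG CTC CAT GTT GGA TGA CTA GGA GGG GAA ATG GGT TTT AGC CAC TAG TGT CTG TGG CAG TGT — ATG at 9, stop TGA at 42 → 36 nt; ATG at 24, stop TGA at 42 → 21 nt; ATG at 57, stop TAG at 72 → 18 nt.
Longest: frame -3, positions 9–44, 36 nt = 12 codons = 11 aa. → 12 codons.

12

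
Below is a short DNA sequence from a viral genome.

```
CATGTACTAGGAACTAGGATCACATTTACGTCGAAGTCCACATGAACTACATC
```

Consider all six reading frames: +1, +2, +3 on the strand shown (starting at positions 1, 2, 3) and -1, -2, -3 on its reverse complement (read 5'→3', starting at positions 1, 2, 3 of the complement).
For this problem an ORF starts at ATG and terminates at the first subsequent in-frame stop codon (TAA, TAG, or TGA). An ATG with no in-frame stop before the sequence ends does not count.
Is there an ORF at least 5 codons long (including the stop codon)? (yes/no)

yes

Reverse complement (5'→3'): GATGTAGTTCATGTGGACTTCGACGTAAATGTGATCCTAGTTCCTAGTACATG
Frame +1: CAT GTA CTA GGA ACT AGG ATC ACA TTT ACG TCG AAG TCC ACA TGA ACT ACA — no ATG→stop ORF.
Frame +2: ATG TAC TAG GAA CTA GGA TCA CAT TTA CGT CGA AGT CCA CAT GAA CTA CAT — ATG at 2, stop TAG at 8 → 9 nt.
Frame +3: TGT ACT AGG AAC TAG GAT CAC ATT TAC GTC GAA GTC CAC ATG AAC TAC ATC — no ATG→stop ORF.
Frame -1: GAT GTA GTT CAT GTG GAC TTC GAC GTA AAT GTG ATC CTA GTT CCT AGT ACA — no ATG→stop ORF.
Frame -2: ATG TAG TTC ATG TGG ACT TCG ACG TAA ATG TGA TCC TAG TTC CTA GTA CAT — ATG at 2, stop TAG at 5 → 6 nt; ATG at 11, stop TAA at 26 → 18 nt; ATG at 29, stop TGA at 32 → 6 nt.
Frame -3: TGT AGT TCA TGT GGA CTT CGA CGT AAA TGT GAT CCT AGT TCC TAG TAC ATG — no ATG→stop ORF.
Frame -2 has an ORF of 6 codons (positions 11–28) ≥ 5, so yes.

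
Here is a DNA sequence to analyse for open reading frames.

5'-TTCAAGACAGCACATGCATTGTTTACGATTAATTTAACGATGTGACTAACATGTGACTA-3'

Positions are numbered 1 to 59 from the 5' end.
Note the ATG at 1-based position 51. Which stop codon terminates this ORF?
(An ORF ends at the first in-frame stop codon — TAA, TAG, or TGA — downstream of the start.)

TGA

Codons from position 51: ATG (51–53), TGA (54–56).
The first in-frame stop codon is TGA.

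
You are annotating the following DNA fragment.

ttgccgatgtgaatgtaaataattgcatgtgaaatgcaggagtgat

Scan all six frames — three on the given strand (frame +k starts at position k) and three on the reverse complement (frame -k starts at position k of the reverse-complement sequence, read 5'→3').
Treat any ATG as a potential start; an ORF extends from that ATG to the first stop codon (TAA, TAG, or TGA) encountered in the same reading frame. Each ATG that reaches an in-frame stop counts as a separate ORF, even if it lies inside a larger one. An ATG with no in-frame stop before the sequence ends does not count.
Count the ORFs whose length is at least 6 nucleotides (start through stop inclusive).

Reverse complement (5'→3'): ATCACTCCTGCATTTCACATGCAATTATTTACATTCACATCGGCAA
Frame +1: TTG CCG ATG TGA ATG TAA ATA ATT GCA TGT GAA ATG CAG GAG TGA — ATG at 7, stop TGA at 10 → 6 nt; ATG at 13, stop TAA at 16 → 6 nt; ATG at 34, stop TGA at 43 → 12 nt.
Frame +2: TGC CGA TGT GAA TGT AAA TAA TTG CAT GTG AAA TGC AGG AGT GAT — no ATG→stop ORF.
Frame +3: GCC GAT GTG AAT GTA AAT AAT TGC ATG TGA AAT GCA GGA GTG — ATG at 27, stop TGA at 30 → 6 nt.
Frame -1: ATC ACT CCT GCA TTT CAC ATG CAA TTA TTT ACA TTC ACA TCG GCA — no ATG→stop ORF.
Frame -2: TCA CTC CTG CAT TTC ACA TGC AAT TAT TTA CAT TCA CAT CGG CAA — no ATG→stop ORF.
Frame -3: CAC TCC TGC ATT TCA CAT GCA ATT ATT TAC ATT CAC ATC GGC — no ATG→stop ORF.
ORFs ≥ 6 nucleotides: frame +1 7–12 (6 nucleotides), frame +1 13–18 (6 nucleotides), frame +1 34–45 (12 nucleotides), frame +3 27–32 (6 nucleotides). Count = 4.

4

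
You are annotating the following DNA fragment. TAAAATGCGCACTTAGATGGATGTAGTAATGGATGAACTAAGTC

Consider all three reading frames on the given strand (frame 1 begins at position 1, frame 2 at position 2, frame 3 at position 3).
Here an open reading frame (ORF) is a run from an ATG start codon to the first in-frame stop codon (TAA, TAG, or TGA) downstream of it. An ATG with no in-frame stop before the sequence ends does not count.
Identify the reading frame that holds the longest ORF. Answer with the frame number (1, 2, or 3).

Frame 1: TAA AAT GCG CAC TTA GAT GGA TGT AGT AAT GGA TGA ACT AAG — no ATG→stop ORF.
Frame 2: AAA ATG CGC ACT TAG ATG GAT GTA GTA ATG GAT GAA CTA AGT — ATG at 5, stop TAG at 14 → 12 nt.
Frame 3: AAA TGC GCA CTT AGA TGG ATG TAG TAA TGG ATG AAC TAA GTC — ATG at 21, stop TAG at 24 → 6 nt; ATG at 33, stop TAA at 39 → 9 nt.
Longest ORF is 12 nt in frame 2 (positions 5–16).

2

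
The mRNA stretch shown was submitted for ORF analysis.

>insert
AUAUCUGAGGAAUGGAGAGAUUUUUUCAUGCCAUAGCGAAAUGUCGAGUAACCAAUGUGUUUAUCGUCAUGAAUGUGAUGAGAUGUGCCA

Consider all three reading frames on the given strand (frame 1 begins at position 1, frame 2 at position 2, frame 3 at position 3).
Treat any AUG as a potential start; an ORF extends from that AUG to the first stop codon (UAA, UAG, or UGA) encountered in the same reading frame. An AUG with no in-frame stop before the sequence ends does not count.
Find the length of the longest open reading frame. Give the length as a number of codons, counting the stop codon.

Frame 1: AUA UCU GAG GAA UGG AGA GAU UUU UUC AUG CCA UAG CGA AAU GUC GAG UAA CCA AUG UGU UUA UCG UCA UGA AUG UGA UGA GAU GUG CCA — AUG at 28, stop UAG at 34 → 9 nt; AUG at 55, stop UGA at 70 → 18 nt; AUG at 73, stop UGA at 76 → 6 nt.
Frame 2: UAU CUG AGG AAU GGA GAG AUU UUU UCA UGC CAU AGC GAA AUG UCG AGU AAC CAA UGU GUU UAU CGU CAU GAA UGU GAU GAG AUG UGC — no AUG→stop ORF.
Frame 3: AUC UGA GGA AUG GAG AGA UUU UUU CAU GCC AUA GCG AAA UGU CGA GUA ACC AAU GUG UUU AUC GUC AUG AAU GUG AUG AGA UGU GCC — no AUG→stop ORF.
Longest: frame 1, positions 55–72, 18 nt = 6 codons = 5 aa. → 6 codons.

6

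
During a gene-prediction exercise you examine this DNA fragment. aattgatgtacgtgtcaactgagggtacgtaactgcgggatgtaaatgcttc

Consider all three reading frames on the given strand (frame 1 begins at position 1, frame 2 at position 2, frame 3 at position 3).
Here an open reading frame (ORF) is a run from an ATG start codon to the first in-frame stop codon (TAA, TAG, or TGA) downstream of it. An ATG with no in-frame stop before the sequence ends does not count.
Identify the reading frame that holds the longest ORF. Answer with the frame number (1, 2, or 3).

Frame 1: AAT TGA TGT ACG TGT CAA CTG AGG GTA CGT AAC TGC GGG ATG TAA ATG CTT — ATG at 40, stop TAA at 43 → 6 nt.
Frame 2: ATT GAT GTA CGT GTC AAC TGA GGG TAC GTA ACT GCG GGA TGT AAA TGC TTC — no ATG→stop ORF.
Frame 3: TTG ATG TAC GTG TCA ACT GAG GGT ACG TAA CTG CGG GAT GTA AAT GCT — ATG at 6, stop TAA at 30 → 27 nt.
Longest ORF is 27 nt in frame 3 (positions 6–32).

3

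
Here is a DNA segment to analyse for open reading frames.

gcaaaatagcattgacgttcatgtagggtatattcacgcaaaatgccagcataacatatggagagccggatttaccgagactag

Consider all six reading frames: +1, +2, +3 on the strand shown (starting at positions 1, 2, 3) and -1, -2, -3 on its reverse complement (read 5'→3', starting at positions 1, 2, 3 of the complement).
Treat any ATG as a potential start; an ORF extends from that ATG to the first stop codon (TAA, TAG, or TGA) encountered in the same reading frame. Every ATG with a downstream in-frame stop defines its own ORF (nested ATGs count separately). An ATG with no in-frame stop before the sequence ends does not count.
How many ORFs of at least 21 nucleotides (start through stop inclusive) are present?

Reverse complement (5'→3'): CTAGTCTCGGTAAATCCGGCTCTCCATATGTTATGCTGGCATTTTGCGTGAATATACCCTACATGAACGTCAATGCTATTTTGC
Frame +1: GCA AAA TAG CAT TGA CGT TCA TGT AGG GTA TAT TCA CGC AAA ATG CCA GCA TAA CAT ATG GAG AGC CGG ATT TAC CGA GAC TAG — ATG at 43, stop TAA at 52 → 12 nt; ATG at 58, stop TAG at 82 → 27 nt.
Frame +2: CAA AAT AGC ATT GAC GTT CAT GTA GGG TAT ATT CAC GCA AAA TGC CAG CAT AAC ATA TGG AGA GCC GGA TTT ACC GAG ACT — no ATG→stop ORF.
Frame +3: AAA ATA GCA TTG ACG TTC ATG TAG GGT ATA TTC ACG CAA AAT GCC AGC ATA ACA TAT GGA GAG CCG GAT TTA CCG AGA CTA — ATG at 21, stop TAG at 24 → 6 nt.
Frame -1: CTA GTC TCG GTA AAT CCG GCT CTC CAT ATG TTA TGC TGG CAT TTT GCG TGA ATA TAC CCT ACA TGA ACG TCA ATG CTA TTT TGC — ATG at 28, stop TGA at 49 → 24 nt.
Frame -2: TAG TCT CGG TAA ATC CGG CTC TCC ATA TGT TAT GCT GGC ATT TTG CGT GAA TAT ACC CTA CAT GAA CGT CAA TGC TAT TTT — no ATG→stop ORF.
Frame -3: AGT CTC GGT AAA TCC GGC TCT CCA TAT GTT ATG CTG GCA TTT TGC GTG AAT ATA CCC TAC ATG AAC GTC AAT GCT ATT TTG — no ATG→stop ORF.
ORFs ≥ 21 nucleotides: frame +1 58–84 (27 nucleotides), frame -1 28–51 (24 nucleotides). Count = 2.

2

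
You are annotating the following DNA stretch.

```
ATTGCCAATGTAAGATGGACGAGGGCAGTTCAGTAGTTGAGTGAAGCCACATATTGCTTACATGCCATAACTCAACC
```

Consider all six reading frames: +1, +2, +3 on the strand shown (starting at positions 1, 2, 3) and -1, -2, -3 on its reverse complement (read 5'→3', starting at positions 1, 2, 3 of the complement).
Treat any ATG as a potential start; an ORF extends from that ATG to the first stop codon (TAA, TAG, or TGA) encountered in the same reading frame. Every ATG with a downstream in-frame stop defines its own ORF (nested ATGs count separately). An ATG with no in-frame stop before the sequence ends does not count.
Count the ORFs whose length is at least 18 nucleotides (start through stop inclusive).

Reverse complement (5'→3'): GGTTGAGTTATGGCATGTAAGCAATATGTGGCTTCACTCAACTACTGAACTGCCCTCGTCCATCTTACATTGGCAAT
Frame +1: ATT GCC AAT GTA AGA TGG ACG AGG GCA GTT CAG TAG TTG AGT GAA GCC ACA TAT TGC TTA CAT GCC ATA ACT CAA — no ATG→stop ORF.
Frame +2: TTG CCA ATG TAA GAT GGA CGA GGG CAG TTC AGT AGT TGA GTG AAG CCA CAT ATT GCT TAC ATG CCA TAA CTC AAC — ATG at 8, stop TAA at 11 → 6 nt; ATG at 62, stop TAA at 68 → 9 nt.
Frame +3: TGC CAA TGT AAG ATG GAC GAG GGC AGT TCA GTA GTT GAG TGA AGC CAC ATA TTG CTT ACA TGC CAT AAC TCA ACC — ATG at 15, stop TGA at 42 → 30 nt.
Frame -1: GGT TGA GTT ATG GCA TGT AAG CAA TAT GTG GCT TCA CTC AAC TAC TGA ACT GCC CTC GTC CAT CTT ACA TTG GCA — ATG at 10, stop TGA at 46 → 39 nt.
Frame -2: GTT GAG TTA TGG CAT GTA AGC AAT ATG TGG CTT CAC TCA ACT ACT GAA CTG CCC TCG TCC ATC TTA CAT TGG CAA — no ATG→stop ORF.
Frame -3: TTG AGT TAT GGC ATG TAA GCA ATA TGT GGC TTC ACT CAA CTA CTG AAC TGC CCT CGT CCA TCT TAC ATT GGC AAT — ATG at 15, stop TAA at 18 → 6 nt.
ORFs ≥ 18 nucleotides: frame +3 15–44 (30 nucleotides), frame -1 10–48 (39 nucleotides). Count = 2.

2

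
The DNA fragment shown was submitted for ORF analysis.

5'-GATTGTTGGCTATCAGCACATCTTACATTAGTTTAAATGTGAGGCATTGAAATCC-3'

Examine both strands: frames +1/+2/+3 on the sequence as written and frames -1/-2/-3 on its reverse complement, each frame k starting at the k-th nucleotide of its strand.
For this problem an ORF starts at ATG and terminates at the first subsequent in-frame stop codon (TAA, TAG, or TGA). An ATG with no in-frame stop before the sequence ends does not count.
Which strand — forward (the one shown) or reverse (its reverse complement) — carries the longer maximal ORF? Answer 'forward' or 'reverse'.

reverse

Reverse complement (5'→3'): GGATTTCAATGCCTCACATTTAAACTAATGTAAGATGTGCTGATAGCCAACAATC
Frame +1: GAT TGT TGG CTA TCA GCA CAT CTT ACA TTA GTT TAA ATG TGA GGC ATT GAA ATC — ATG at 37, stop TGA at 40 → 6 nt.
Frame +2: ATT GTT GGC TAT CAG CAC ATC TTA CAT TAG TTT AAA TGT GAG GCA TTG AAA TCC — no ATG→stop ORF.
Frame +3: TTG TTG GCT ATC AGC ACA TCT TAC ATT AGT TTA AAT GTG AGG CAT TGA AAT — no ATG→stop ORF.
Frame -1: GGA TTT CAA TGC CTC ACA TTT AAA CTA ATG TAA GAT GTG CTG ATA GCC AAC AAT — ATG at 28, stop TAA at 31 → 6 nt.
Frame -2: GAT TTC AAT GCC TCA CAT TTA AAC TAA TGT AAG ATG TGC TGA TAG CCA ACA ATC — ATG at 35, stop TGA at 41 → 9 nt.
Frame -3: ATT TCA ATG CCT CAC ATT TAA ACT AAT GTA AGA TGT GCT GAT AGC CAA CAA — ATG at 9, stop TAA at 21 → 15 nt.
Forward-strand max 6 nt; reverse-strand max 15 nt. The reverse strand has the longer ORF.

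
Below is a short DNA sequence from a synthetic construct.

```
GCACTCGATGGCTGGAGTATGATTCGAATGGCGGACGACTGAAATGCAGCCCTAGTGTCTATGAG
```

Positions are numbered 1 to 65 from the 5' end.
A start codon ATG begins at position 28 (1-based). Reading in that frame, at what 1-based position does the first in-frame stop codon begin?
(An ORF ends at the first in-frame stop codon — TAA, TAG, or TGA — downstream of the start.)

Codons from position 28: ATG (28–30), GCG (31–33), GAC (34–36), GAC (37–39), TGA (40–42).
TGA is a stop codon; it begins at position 40.

40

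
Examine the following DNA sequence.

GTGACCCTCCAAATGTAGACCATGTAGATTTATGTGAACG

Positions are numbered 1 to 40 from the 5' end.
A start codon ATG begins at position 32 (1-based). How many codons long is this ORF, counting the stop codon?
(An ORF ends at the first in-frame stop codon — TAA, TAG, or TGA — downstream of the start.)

Codons from position 32: ATG (32–34), TGA (35–37).
TGA is the first in-frame stop; that's 2 codons including the stop.

2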